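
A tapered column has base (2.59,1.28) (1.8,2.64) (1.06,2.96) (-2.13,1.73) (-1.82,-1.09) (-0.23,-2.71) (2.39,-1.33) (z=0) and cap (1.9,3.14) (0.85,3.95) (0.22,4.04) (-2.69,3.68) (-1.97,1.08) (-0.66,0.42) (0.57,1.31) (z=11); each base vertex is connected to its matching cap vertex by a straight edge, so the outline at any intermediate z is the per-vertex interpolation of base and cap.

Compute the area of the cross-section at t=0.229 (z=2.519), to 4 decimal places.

Cross-section at t=0.229: each vertex is (1-t)·p0[i] + t·p1[i].
  v1: (1-0.229)·(2.59,1.28) + 0.229·(1.9,3.14) = (2.4320,1.7059)
  v2: (1-0.229)·(1.8,2.64) + 0.229·(0.85,3.95) = (1.5825,2.9400)
  v3: (1-0.229)·(1.06,2.96) + 0.229·(0.22,4.04) = (0.8676,3.2073)
  v4: (1-0.229)·(-2.13,1.73) + 0.229·(-2.69,3.68) = (-2.2582,2.1766)
  v5: (1-0.229)·(-1.82,-1.09) + 0.229·(-1.97,1.08) = (-1.8544,-0.5931)
  v6: (1-0.229)·(-0.23,-2.71) + 0.229·(-0.66,0.42) = (-0.3285,-1.9932)
  v7: (1-0.229)·(2.39,-1.33) + 0.229·(0.57,1.31) = (1.9732,-0.7254)
Shoelace sum Σ(x_i·y_{i+1} − x_{i+1}·y_i):
  i=1: 2.4320·2.9400 − 1.5825·1.7059 = +4.4505 (running +4.4505)
  i=2: 1.5825·3.2073 − 0.8676·2.9400 = +2.5246 (running +6.9750)
  i=3: 0.8676·2.1766 − -2.2582·3.2073 = +9.1314 (running +16.1064)
  i=4: -2.2582·-0.5931 − -1.8544·2.1766 = +5.3754 (running +21.4818)
  i=5: -1.8544·-1.9932 − -0.3285·-0.5931 = +3.5013 (running +24.9831)
  i=6: -0.3285·-0.7254 − 1.9732·-1.9932 = +4.1714 (running +29.1545)
  i=7: 1.9732·1.7059 − 2.4320·-0.7254 = +5.1305 (running +34.2849)
Area = |Σ|/2 = |34.2849|/2 = 17.1425

Area at t=0.229: 17.1425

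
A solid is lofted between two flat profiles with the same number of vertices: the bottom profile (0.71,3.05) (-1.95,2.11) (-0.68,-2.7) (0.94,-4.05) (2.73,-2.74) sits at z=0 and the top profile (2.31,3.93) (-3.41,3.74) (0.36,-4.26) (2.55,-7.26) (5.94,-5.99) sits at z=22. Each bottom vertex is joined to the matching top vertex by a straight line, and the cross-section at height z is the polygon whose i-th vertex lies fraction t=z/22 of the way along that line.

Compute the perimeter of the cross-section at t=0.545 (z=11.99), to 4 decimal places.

Perimeter at t=0.545: 25.8865

Cross-section at t=0.545: each vertex is (1-t)·p0[i] + t·p1[i].
  v1: (1-0.545)·(0.71,3.05) + 0.545·(2.31,3.93) = (1.5820,3.5296)
  v2: (1-0.545)·(-1.95,2.11) + 0.545·(-3.41,3.74) = (-2.7457,2.9984)
  v3: (1-0.545)·(-0.68,-2.7) + 0.545·(0.36,-4.26) = (-0.1132,-3.5502)
  v4: (1-0.545)·(0.94,-4.05) + 0.545·(2.55,-7.26) = (1.8175,-5.7995)
  v5: (1-0.545)·(2.73,-2.74) + 0.545·(5.94,-5.99) = (4.4794,-4.5113)
Perimeter = Σ |v_{i+1} − v_i|:
  edge 1→2: √(-4.3277² + -0.5312²) = 4.3602 (running 4.3602)
  edge 2→3: √(2.6325² + -6.5486²) = 7.0579 (running 11.4181)
  edge 3→4: √(1.9306² + -2.2493²) = 2.9642 (running 14.3823)
  edge 4→5: √(2.6620² + 1.2882²) = 2.9573 (running 17.3396)
  edge 5→1: √(-2.8975² + 8.0409²) = 8.5470 (running 25.8865)
Perimeter = 25.8865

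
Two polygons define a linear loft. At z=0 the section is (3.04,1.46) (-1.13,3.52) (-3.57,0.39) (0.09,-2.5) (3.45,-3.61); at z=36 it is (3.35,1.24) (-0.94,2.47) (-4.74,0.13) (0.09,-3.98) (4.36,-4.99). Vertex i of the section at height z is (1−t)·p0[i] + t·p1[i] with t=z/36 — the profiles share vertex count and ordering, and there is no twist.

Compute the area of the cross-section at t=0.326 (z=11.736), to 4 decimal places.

Area at t=0.326: 32.1074

Cross-section at t=0.326: each vertex is (1-t)·p0[i] + t·p1[i].
  v1: (1-0.326)·(3.04,1.46) + 0.326·(3.35,1.24) = (3.1411,1.3883)
  v2: (1-0.326)·(-1.13,3.52) + 0.326·(-0.94,2.47) = (-1.0681,3.1777)
  v3: (1-0.326)·(-3.57,0.39) + 0.326·(-4.74,0.13) = (-3.9514,0.3052)
  v4: (1-0.326)·(0.09,-2.5) + 0.326·(0.09,-3.98) = (0.0900,-2.9825)
  v5: (1-0.326)·(3.45,-3.61) + 0.326·(4.36,-4.99) = (3.7467,-4.0599)
Shoelace sum Σ(x_i·y_{i+1} − x_{i+1}·y_i):
  i=1: 3.1411·3.1777 − -1.0681·1.3883 = +11.4641 (running +11.4641)
  i=2: -1.0681·0.3052 − -3.9514·3.1777 = +12.2304 (running +23.6945)
  i=3: -3.9514·-2.9825 − 0.0900·0.3052 = +11.7576 (running +35.4521)
  i=4: 0.0900·-4.0599 − 3.7467·-2.9825 = +10.8089 (running +46.2610)
  i=5: 3.7467·1.3883 − 3.1411·-4.0599 = +17.9537 (running +64.2148)
Area = |Σ|/2 = |64.2148|/2 = 32.1074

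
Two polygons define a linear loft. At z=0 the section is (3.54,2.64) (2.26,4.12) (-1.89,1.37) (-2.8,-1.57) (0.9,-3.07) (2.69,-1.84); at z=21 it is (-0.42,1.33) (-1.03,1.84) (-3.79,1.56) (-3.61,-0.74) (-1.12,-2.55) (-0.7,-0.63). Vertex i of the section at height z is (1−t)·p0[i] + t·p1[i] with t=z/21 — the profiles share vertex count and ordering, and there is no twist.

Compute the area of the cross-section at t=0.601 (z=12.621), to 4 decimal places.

Cross-section at t=0.601: each vertex is (1-t)·p0[i] + t·p1[i].
  v1: (1-0.601)·(3.54,2.64) + 0.601·(-0.42,1.33) = (1.1600,1.8527)
  v2: (1-0.601)·(2.26,4.12) + 0.601·(-1.03,1.84) = (0.2827,2.7497)
  v3: (1-0.601)·(-1.89,1.37) + 0.601·(-3.79,1.56) = (-3.0319,1.4842)
  v4: (1-0.601)·(-2.8,-1.57) + 0.601·(-3.61,-0.74) = (-3.2868,-1.0712)
  v5: (1-0.601)·(0.9,-3.07) + 0.601·(-1.12,-2.55) = (-0.3140,-2.7575)
  v6: (1-0.601)·(2.69,-1.84) + 0.601·(-0.7,-0.63) = (0.6526,-1.1128)
Shoelace sum Σ(x_i·y_{i+1} − x_{i+1}·y_i):
  i=1: 1.1600·2.7497 − 0.2827·1.8527 = +2.6660 (running +2.6660)
  i=2: 0.2827·1.4842 − -3.0319·2.7497 = +8.7565 (running +11.4225)
  i=3: -3.0319·-1.0712 − -3.2868·1.4842 = +8.1259 (running +19.5484)
  i=4: -3.2868·-2.7575 − -0.3140·-1.0712 = +8.7269 (running +28.2754)
  i=5: -0.3140·-1.1128 − 0.6526·-2.7575 = +2.1490 (running +30.4244)
  i=6: 0.6526·1.8527 − 1.1600·-1.1128 = +2.5000 (running +32.9243)
Area = |Σ|/2 = |32.9243|/2 = 16.4622

Area at t=0.601: 16.4622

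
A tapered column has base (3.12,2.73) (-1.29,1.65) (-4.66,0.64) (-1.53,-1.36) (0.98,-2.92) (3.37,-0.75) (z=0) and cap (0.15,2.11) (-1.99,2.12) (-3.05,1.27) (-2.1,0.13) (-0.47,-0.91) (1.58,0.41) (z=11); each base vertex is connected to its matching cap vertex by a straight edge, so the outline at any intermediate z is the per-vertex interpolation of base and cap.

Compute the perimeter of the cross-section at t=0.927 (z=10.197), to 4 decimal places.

Cross-section at t=0.927: each vertex is (1-t)·p0[i] + t·p1[i].
  v1: (1-0.927)·(3.12,2.73) + 0.927·(0.15,2.11) = (0.3668,2.1553)
  v2: (1-0.927)·(-1.29,1.65) + 0.927·(-1.99,2.12) = (-1.9389,2.0857)
  v3: (1-0.927)·(-4.66,0.64) + 0.927·(-3.05,1.27) = (-3.1675,1.2240)
  v4: (1-0.927)·(-1.53,-1.36) + 0.927·(-2.1,0.13) = (-2.0584,0.0212)
  v5: (1-0.927)·(0.98,-2.92) + 0.927·(-0.47,-0.91) = (-0.3642,-1.0567)
  v6: (1-0.927)·(3.37,-0.75) + 0.927·(1.58,0.41) = (1.7107,0.3253)
Perimeter = Σ |v_{i+1} − v_i|:
  edge 1→2: √(-2.3057² + -0.0696²) = 2.3068 (running 2.3068)
  edge 2→3: √(-1.2286² + -0.8617²) = 1.5007 (running 3.8074)
  edge 3→4: √(1.1091² + -1.2028²) = 1.6361 (running 5.4435)
  edge 4→5: √(1.6942² + -1.0780²) = 2.0081 (running 7.4516)
  edge 5→6: √(2.0748² + 1.3821²) = 2.4930 (running 9.9446)
  edge 6→1: √(-1.3439² + 1.8299²) = 2.2704 (running 12.2150)
Perimeter = 12.2150

Perimeter at t=0.927: 12.2150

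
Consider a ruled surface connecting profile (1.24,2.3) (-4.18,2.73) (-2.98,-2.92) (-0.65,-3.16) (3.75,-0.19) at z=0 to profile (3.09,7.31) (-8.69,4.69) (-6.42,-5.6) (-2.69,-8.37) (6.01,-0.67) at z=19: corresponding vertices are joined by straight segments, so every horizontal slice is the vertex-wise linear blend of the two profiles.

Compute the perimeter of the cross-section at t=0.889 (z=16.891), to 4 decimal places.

Perimeter at t=0.889: 44.4956

Cross-section at t=0.889: each vertex is (1-t)·p0[i] + t·p1[i].
  v1: (1-0.889)·(1.24,2.3) + 0.889·(3.09,7.31) = (2.8846,6.7539)
  v2: (1-0.889)·(-4.18,2.73) + 0.889·(-8.69,4.69) = (-8.1894,4.4724)
  v3: (1-0.889)·(-2.98,-2.92) + 0.889·(-6.42,-5.6) = (-6.0382,-5.3025)
  v4: (1-0.889)·(-0.65,-3.16) + 0.889·(-2.69,-8.37) = (-2.4636,-7.7917)
  v5: (1-0.889)·(3.75,-0.19) + 0.889·(6.01,-0.67) = (5.7591,-0.6167)
Perimeter = Σ |v_{i+1} − v_i|:
  edge 1→2: √(-11.0740² + -2.2815²) = 11.3066 (running 11.3066)
  edge 2→3: √(2.1512² + -9.7750²) = 10.0089 (running 21.3155)
  edge 3→4: √(3.5746² + -2.4892²) = 4.3559 (running 25.6714)
  edge 4→5: √(8.2227² + 7.1750²) = 10.9130 (running 36.5843)
  edge 5→1: √(-2.8745² + 7.3706²) = 7.9113 (running 44.4956)
Perimeter = 44.4956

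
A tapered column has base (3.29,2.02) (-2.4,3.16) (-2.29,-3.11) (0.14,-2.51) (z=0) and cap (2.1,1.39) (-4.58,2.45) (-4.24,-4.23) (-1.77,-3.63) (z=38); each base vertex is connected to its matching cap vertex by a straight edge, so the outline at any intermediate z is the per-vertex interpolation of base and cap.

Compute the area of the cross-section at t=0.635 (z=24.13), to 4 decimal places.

Cross-section at t=0.635: each vertex is (1-t)·p0[i] + t·p1[i].
  v1: (1-0.635)·(3.29,2.02) + 0.635·(2.1,1.39) = (2.5343,1.6199)
  v2: (1-0.635)·(-2.4,3.16) + 0.635·(-4.58,2.45) = (-3.7843,2.7092)
  v3: (1-0.635)·(-2.29,-3.11) + 0.635·(-4.24,-4.23) = (-3.5282,-3.8212)
  v4: (1-0.635)·(0.14,-2.51) + 0.635·(-1.77,-3.63) = (-1.0729,-3.2212)
Shoelace sum Σ(x_i·y_{i+1} − x_{i+1}·y_i):
  i=1: 2.5343·2.7092 − -3.7843·1.6199 = +12.9963 (running +12.9963)
  i=2: -3.7843·-3.8212 − -3.5282·2.7092 = +24.0191 (running +37.0154)
  i=3: -3.5282·-3.2212 − -1.0729·-3.8212 = +7.2656 (running +44.2811)
  i=4: -1.0729·1.6199 − 2.5343·-3.2212 = +6.4257 (running +50.7067)
Area = |Σ|/2 = |50.7067|/2 = 25.3534

Area at t=0.635: 25.3534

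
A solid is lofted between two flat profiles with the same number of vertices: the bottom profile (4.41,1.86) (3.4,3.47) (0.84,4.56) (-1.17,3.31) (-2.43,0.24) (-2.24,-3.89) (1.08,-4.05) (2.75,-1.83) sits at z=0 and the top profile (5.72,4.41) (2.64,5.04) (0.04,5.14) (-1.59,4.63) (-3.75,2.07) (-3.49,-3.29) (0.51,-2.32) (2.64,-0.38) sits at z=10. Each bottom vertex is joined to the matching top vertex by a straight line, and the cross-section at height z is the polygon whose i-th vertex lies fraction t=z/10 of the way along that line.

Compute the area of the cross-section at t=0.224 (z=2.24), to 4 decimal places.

Cross-section at t=0.224: each vertex is (1-t)·p0[i] + t·p1[i].
  v1: (1-0.224)·(4.41,1.86) + 0.224·(5.72,4.41) = (4.7034,2.4312)
  v2: (1-0.224)·(3.4,3.47) + 0.224·(2.64,5.04) = (3.2298,3.8217)
  v3: (1-0.224)·(0.84,4.56) + 0.224·(0.04,5.14) = (0.6608,4.6899)
  v4: (1-0.224)·(-1.17,3.31) + 0.224·(-1.59,4.63) = (-1.2641,3.6057)
  v5: (1-0.224)·(-2.43,0.24) + 0.224·(-3.75,2.07) = (-2.7257,0.6499)
  v6: (1-0.224)·(-2.24,-3.89) + 0.224·(-3.49,-3.29) = (-2.5200,-3.7556)
  v7: (1-0.224)·(1.08,-4.05) + 0.224·(0.51,-2.32) = (0.9523,-3.6625)
  v8: (1-0.224)·(2.75,-1.83) + 0.224·(2.64,-0.38) = (2.7254,-1.5052)
Shoelace sum Σ(x_i·y_{i+1} − x_{i+1}·y_i):
  i=1: 4.7034·3.8217 − 3.2298·2.4312 = +10.1229 (running +10.1229)
  i=2: 3.2298·4.6899 − 0.6608·3.8217 = +12.6219 (running +22.7448)
  i=3: 0.6608·3.6057 − -1.2641·4.6899 = +8.3111 (running +31.0559)
  i=4: -1.2641·0.6499 − -2.7257·3.6057 = +9.0064 (running +40.0622)
  i=5: -2.7257·-3.7556 − -2.5200·0.6499 = +11.8744 (running +51.9366)
  i=6: -2.5200·-3.6625 − 0.9523·-3.7556 = +12.8060 (running +64.7426)
  i=7: 0.9523·-1.5052 − 2.7254·-3.6625 = +8.5481 (running +73.2907)
  i=8: 2.7254·2.4312 − 4.7034·-1.5052 = +13.7055 (running +86.9962)
Area = |Σ|/2 = |86.9962|/2 = 43.4981

Area at t=0.224: 43.4981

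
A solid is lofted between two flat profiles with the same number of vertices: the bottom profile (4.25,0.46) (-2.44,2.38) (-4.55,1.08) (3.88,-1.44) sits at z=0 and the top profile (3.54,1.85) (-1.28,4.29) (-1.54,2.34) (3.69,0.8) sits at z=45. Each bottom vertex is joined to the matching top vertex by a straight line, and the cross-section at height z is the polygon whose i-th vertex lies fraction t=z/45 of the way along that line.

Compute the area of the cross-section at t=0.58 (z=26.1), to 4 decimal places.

Cross-section at t=0.58: each vertex is (1-t)·p0[i] + t·p1[i].
  v1: (1-0.58)·(4.25,0.46) + 0.58·(3.54,1.85) = (3.8382,1.2662)
  v2: (1-0.58)·(-2.44,2.38) + 0.58·(-1.28,4.29) = (-1.7672,3.4878)
  v3: (1-0.58)·(-4.55,1.08) + 0.58·(-1.54,2.34) = (-2.8042,1.8108)
  v4: (1-0.58)·(3.88,-1.44) + 0.58·(3.69,0.8) = (3.7698,-0.1408)
Shoelace sum Σ(x_i·y_{i+1} − x_{i+1}·y_i):
  i=1: 3.8382·3.4878 − -1.7672·1.2662 = +15.6245 (running +15.6245)
  i=2: -1.7672·1.8108 − -2.8042·3.4878 = +6.5804 (running +22.2049)
  i=3: -2.8042·-0.1408 − 3.7698·1.8108 = -6.4315 (running +15.7734)
  i=4: 3.7698·1.2662 − 3.8382·-0.1408 = +5.3137 (running +21.0872)
Area = |Σ|/2 = |21.0872|/2 = 10.5436

Area at t=0.58: 10.5436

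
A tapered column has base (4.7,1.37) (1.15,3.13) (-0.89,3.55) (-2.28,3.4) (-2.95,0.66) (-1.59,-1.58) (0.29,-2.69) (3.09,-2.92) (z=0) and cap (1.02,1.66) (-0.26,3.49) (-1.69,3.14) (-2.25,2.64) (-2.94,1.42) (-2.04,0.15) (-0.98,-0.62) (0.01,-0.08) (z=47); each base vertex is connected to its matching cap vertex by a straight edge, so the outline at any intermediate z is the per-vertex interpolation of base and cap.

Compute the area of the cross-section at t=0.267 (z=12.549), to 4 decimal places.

Cross-section at t=0.267: each vertex is (1-t)·p0[i] + t·p1[i].
  v1: (1-0.267)·(4.7,1.37) + 0.267·(1.02,1.66) = (3.7174,1.4474)
  v2: (1-0.267)·(1.15,3.13) + 0.267·(-0.26,3.49) = (0.7735,3.2261)
  v3: (1-0.267)·(-0.89,3.55) + 0.267·(-1.69,3.14) = (-1.1036,3.4405)
  v4: (1-0.267)·(-2.28,3.4) + 0.267·(-2.25,2.64) = (-2.2720,3.1971)
  v5: (1-0.267)·(-2.95,0.66) + 0.267·(-2.94,1.42) = (-2.9473,0.8629)
  v6: (1-0.267)·(-1.59,-1.58) + 0.267·(-2.04,0.15) = (-1.7102,-1.1181)
  v7: (1-0.267)·(0.29,-2.69) + 0.267·(-0.98,-0.62) = (-0.0491,-2.1373)
  v8: (1-0.267)·(3.09,-2.92) + 0.267·(0.01,-0.08) = (2.2676,-2.1617)
Shoelace sum Σ(x_i·y_{i+1} − x_{i+1}·y_i):
  i=1: 3.7174·3.2261 − 0.7735·1.4474 = +10.8733 (running +10.8733)
  i=2: 0.7735·3.4405 − -1.1036·3.2261 = +6.2217 (running +17.0950)
  i=3: -1.1036·3.1971 − -2.2720·3.4405 = +4.2886 (running +21.3835)
  i=4: -2.2720·0.8629 − -2.9473·3.1971 = +7.4623 (running +28.8458)
  i=5: -2.9473·-1.1181 − -1.7102·0.8629 = +4.7711 (running +33.6169)
  i=6: -1.7102·-2.1373 − -0.0491·-1.1181 = +3.6002 (running +37.2172)
  i=7: -0.0491·-2.1617 − 2.2676·-2.1373 = +4.9528 (running +42.1699)
  i=8: 2.2676·1.4474 − 3.7174·-2.1617 = +11.3183 (running +53.4883)
Area = |Σ|/2 = |53.4883|/2 = 26.7441

Area at t=0.267: 26.7441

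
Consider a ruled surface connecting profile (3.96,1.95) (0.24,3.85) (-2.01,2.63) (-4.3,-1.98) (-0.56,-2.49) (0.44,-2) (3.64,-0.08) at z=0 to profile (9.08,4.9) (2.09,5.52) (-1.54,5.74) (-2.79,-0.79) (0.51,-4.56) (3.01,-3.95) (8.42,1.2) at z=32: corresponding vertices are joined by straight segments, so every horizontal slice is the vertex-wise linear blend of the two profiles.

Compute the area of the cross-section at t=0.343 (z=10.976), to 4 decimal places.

Area at t=0.343: 47.8406

Cross-section at t=0.343: each vertex is (1-t)·p0[i] + t·p1[i].
  v1: (1-0.343)·(3.96,1.95) + 0.343·(9.08,4.9) = (5.7162,2.9619)
  v2: (1-0.343)·(0.24,3.85) + 0.343·(2.09,5.52) = (0.8746,4.4228)
  v3: (1-0.343)·(-2.01,2.63) + 0.343·(-1.54,5.74) = (-1.8488,3.6967)
  v4: (1-0.343)·(-4.3,-1.98) + 0.343·(-2.79,-0.79) = (-3.7821,-1.5718)
  v5: (1-0.343)·(-0.56,-2.49) + 0.343·(0.51,-4.56) = (-0.1930,-3.2000)
  v6: (1-0.343)·(0.44,-2) + 0.343·(3.01,-3.95) = (1.3215,-2.6688)
  v7: (1-0.343)·(3.64,-0.08) + 0.343·(8.42,1.2) = (5.2795,0.3590)
Shoelace sum Σ(x_i·y_{i+1} − x_{i+1}·y_i):
  i=1: 5.7162·4.4228 − 0.8746·2.9619 = +22.6912 (running +22.6912)
  i=2: 0.8746·3.6967 − -1.8488·4.4228 = +11.4098 (running +34.1010)
  i=3: -1.8488·-1.5718 − -3.7821·3.6967 = +16.8873 (running +50.9883)
  i=4: -3.7821·-3.2000 − -0.1930·-1.5718 = +11.7993 (running +62.7876)
  i=5: -0.1930·-2.6688 − 1.3215·-3.2000 = +4.7439 (running +67.5315)
  i=6: 1.3215·0.3590 − 5.2795·-2.6688 = +14.5648 (running +82.0963)
  i=7: 5.2795·2.9619 − 5.7162·0.3590 = +13.5849 (running +95.6812)
Area = |Σ|/2 = |95.6812|/2 = 47.8406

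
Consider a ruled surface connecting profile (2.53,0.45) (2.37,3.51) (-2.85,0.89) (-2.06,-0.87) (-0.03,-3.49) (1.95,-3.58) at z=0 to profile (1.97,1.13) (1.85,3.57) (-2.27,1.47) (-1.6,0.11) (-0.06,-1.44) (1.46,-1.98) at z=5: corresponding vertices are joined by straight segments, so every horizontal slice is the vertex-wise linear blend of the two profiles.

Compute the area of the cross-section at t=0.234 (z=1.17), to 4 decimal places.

Cross-section at t=0.234: each vertex is (1-t)·p0[i] + t·p1[i].
  v1: (1-0.234)·(2.53,0.45) + 0.234·(1.97,1.13) = (2.3990,0.6091)
  v2: (1-0.234)·(2.37,3.51) + 0.234·(1.85,3.57) = (2.2483,3.5240)
  v3: (1-0.234)·(-2.85,0.89) + 0.234·(-2.27,1.47) = (-2.7143,1.0257)
  v4: (1-0.234)·(-2.06,-0.87) + 0.234·(-1.6,0.11) = (-1.9524,-0.6407)
  v5: (1-0.234)·(-0.03,-3.49) + 0.234·(-0.06,-1.44) = (-0.0370,-3.0103)
  v6: (1-0.234)·(1.95,-3.58) + 0.234·(1.46,-1.98) = (1.8353,-3.2056)
Shoelace sum Σ(x_i·y_{i+1} − x_{i+1}·y_i):
  i=1: 2.3990·3.5240 − 2.2483·0.6091 = +7.0845 (running +7.0845)
  i=2: 2.2483·1.0257 − -2.7143·3.5240 = +11.8714 (running +18.9559)
  i=3: -2.7143·-0.6407 − -1.9524·1.0257 = +3.7416 (running +22.6975)
  i=4: -1.9524·-3.0103 − -0.0370·-0.6407 = +5.8535 (running +28.5509)
  i=5: -0.0370·-3.2056 − 1.8353·-3.0103 = +5.6436 (running +34.1945)
  i=6: 1.8353·0.6091 − 2.3990·-3.2056 = +8.8080 (running +43.0026)
Area = |Σ|/2 = |43.0026|/2 = 21.5013

Area at t=0.234: 21.5013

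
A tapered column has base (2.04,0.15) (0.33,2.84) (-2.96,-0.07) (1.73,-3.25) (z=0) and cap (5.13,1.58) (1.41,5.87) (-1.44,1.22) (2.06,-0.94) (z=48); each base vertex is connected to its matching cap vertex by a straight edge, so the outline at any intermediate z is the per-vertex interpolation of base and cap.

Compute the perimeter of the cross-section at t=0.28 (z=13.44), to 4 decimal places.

Perimeter at t=0.28: 17.0838

Cross-section at t=0.28: each vertex is (1-t)·p0[i] + t·p1[i].
  v1: (1-0.28)·(2.04,0.15) + 0.28·(5.13,1.58) = (2.9052,0.5504)
  v2: (1-0.28)·(0.33,2.84) + 0.28·(1.41,5.87) = (0.6324,3.6884)
  v3: (1-0.28)·(-2.96,-0.07) + 0.28·(-1.44,1.22) = (-2.5344,0.2912)
  v4: (1-0.28)·(1.73,-3.25) + 0.28·(2.06,-0.94) = (1.8224,-2.6032)
Perimeter = Σ |v_{i+1} − v_i|:
  edge 1→2: √(-2.2728² + 3.1380²) = 3.8746 (running 3.8746)
  edge 2→3: √(-3.1668² + -3.3972²) = 4.6443 (running 8.5189)
  edge 3→4: √(4.3568² + -2.8944²) = 5.2306 (running 13.7495)
  edge 4→1: √(1.0828² + 3.1536²) = 3.3343 (running 17.0838)
Perimeter = 17.0838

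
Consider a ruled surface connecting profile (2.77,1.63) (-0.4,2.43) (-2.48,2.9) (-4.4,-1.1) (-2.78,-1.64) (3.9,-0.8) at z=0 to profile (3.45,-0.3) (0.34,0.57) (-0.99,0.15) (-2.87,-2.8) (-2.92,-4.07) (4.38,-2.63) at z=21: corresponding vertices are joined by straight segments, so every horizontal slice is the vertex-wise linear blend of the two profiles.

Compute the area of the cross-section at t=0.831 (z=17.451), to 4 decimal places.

Cross-section at t=0.831: each vertex is (1-t)·p0[i] + t·p1[i].
  v1: (1-0.831)·(2.77,1.63) + 0.831·(3.45,-0.3) = (3.3351,0.0262)
  v2: (1-0.831)·(-0.4,2.43) + 0.831·(0.34,0.57) = (0.2149,0.8843)
  v3: (1-0.831)·(-2.48,2.9) + 0.831·(-0.99,0.15) = (-1.2418,0.6148)
  v4: (1-0.831)·(-4.4,-1.1) + 0.831·(-2.87,-2.8) = (-3.1286,-2.5127)
  v5: (1-0.831)·(-2.78,-1.64) + 0.831·(-2.92,-4.07) = (-2.8963,-3.6593)
  v6: (1-0.831)·(3.9,-0.8) + 0.831·(4.38,-2.63) = (4.2989,-2.3207)
Shoelace sum Σ(x_i·y_{i+1} − x_{i+1}·y_i):
  i=1: 3.3351·0.8843 − 0.2149·0.0262 = +2.9437 (running +2.9437)
  i=2: 0.2149·0.6148 − -1.2418·0.8843 = +1.2303 (running +4.1740)
  i=3: -1.2418·-2.5127 − -3.1286·0.6148 = +5.0436 (running +9.2176)
  i=4: -3.1286·-3.6593 − -2.8963·-2.5127 = +4.1708 (running +13.3885)
  i=5: -2.8963·-2.3207 − 4.2989·-3.6593 = +22.4526 (running +35.8411)
  i=6: 4.2989·0.0262 − 3.3351·-2.3207 = +7.8523 (running +43.6934)
Area = |Σ|/2 = |43.6934|/2 = 21.8467

Area at t=0.831: 21.8467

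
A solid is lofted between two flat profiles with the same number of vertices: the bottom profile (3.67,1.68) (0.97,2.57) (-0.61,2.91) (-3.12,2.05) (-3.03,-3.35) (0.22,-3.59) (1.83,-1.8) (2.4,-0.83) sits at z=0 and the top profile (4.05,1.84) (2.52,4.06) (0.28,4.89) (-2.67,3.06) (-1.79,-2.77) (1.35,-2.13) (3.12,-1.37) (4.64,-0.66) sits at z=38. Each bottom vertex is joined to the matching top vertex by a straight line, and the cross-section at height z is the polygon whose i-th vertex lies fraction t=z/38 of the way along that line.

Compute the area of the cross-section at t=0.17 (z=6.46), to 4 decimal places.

Cross-section at t=0.17: each vertex is (1-t)·p0[i] + t·p1[i].
  v1: (1-0.17)·(3.67,1.68) + 0.17·(4.05,1.84) = (3.7346,1.7072)
  v2: (1-0.17)·(0.97,2.57) + 0.17·(2.52,4.06) = (1.2335,2.8233)
  v3: (1-0.17)·(-0.61,2.91) + 0.17·(0.28,4.89) = (-0.4587,3.2466)
  v4: (1-0.17)·(-3.12,2.05) + 0.17·(-2.67,3.06) = (-3.0435,2.2217)
  v5: (1-0.17)·(-3.03,-3.35) + 0.17·(-1.79,-2.77) = (-2.8192,-3.2514)
  v6: (1-0.17)·(0.22,-3.59) + 0.17·(1.35,-2.13) = (0.4121,-3.3418)
  v7: (1-0.17)·(1.83,-1.8) + 0.17·(3.12,-1.37) = (2.0493,-1.7269)
  v8: (1-0.17)·(2.4,-0.83) + 0.17·(4.64,-0.66) = (2.7808,-0.8011)
Shoelace sum Σ(x_i·y_{i+1} − x_{i+1}·y_i):
  i=1: 3.7346·2.8233 − 1.2335·1.7072 = +8.4381 (running +8.4381)
  i=2: 1.2335·3.2466 − -0.4587·2.8233 = +5.2997 (running +13.7378)
  i=3: -0.4587·2.2217 − -3.0435·3.2466 = +8.8619 (running +22.5997)
  i=4: -3.0435·-3.2514 − -2.8192·2.2217 = +16.1591 (running +38.7588)
  i=5: -2.8192·-3.3418 − 0.4121·-3.2514 = +10.7611 (running +49.5199)
  i=6: 0.4121·-1.7269 − 2.0493·-3.3418 = +6.1367 (running +55.6566)
  i=7: 2.0493·-0.8011 − 2.7808·-1.7269 = +3.1605 (running +58.8170)
  i=8: 2.7808·1.7072 − 3.7346·-0.8011 = +7.7392 (running +66.5562)
Area = |Σ|/2 = |66.5562|/2 = 33.2781

Area at t=0.17: 33.2781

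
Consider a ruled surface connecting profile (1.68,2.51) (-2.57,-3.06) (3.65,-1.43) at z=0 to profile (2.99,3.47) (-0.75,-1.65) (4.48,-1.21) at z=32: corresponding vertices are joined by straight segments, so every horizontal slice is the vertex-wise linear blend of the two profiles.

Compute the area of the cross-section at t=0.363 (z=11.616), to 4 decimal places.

Cross-section at t=0.363: each vertex is (1-t)·p0[i] + t·p1[i].
  v1: (1-0.363)·(1.68,2.51) + 0.363·(2.99,3.47) = (2.1555,2.8585)
  v2: (1-0.363)·(-2.57,-3.06) + 0.363·(-0.75,-1.65) = (-1.9093,-2.5482)
  v3: (1-0.363)·(3.65,-1.43) + 0.363·(4.48,-1.21) = (3.9513,-1.3501)
Shoelace sum Σ(x_i·y_{i+1} − x_{i+1}·y_i):
  i=1: 2.1555·-2.5482 − -1.9093·2.8585 = -0.0348 (running -0.0348)
  i=2: -1.9093·-1.3501 − 3.9513·-2.5482 = +12.6464 (running +12.6116)
  i=3: 3.9513·2.8585 − 2.1555·-1.3501 = +14.2050 (running +26.8165)
Area = |Σ|/2 = |26.8165|/2 = 13.4083

Area at t=0.363: 13.4083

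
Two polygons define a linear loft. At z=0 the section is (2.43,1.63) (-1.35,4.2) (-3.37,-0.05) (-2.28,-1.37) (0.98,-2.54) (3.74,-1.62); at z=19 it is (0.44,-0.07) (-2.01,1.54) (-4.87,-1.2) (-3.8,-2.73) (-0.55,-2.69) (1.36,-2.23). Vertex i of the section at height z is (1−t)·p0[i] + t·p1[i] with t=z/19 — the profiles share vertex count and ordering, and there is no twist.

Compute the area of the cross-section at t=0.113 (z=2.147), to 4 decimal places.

Area at t=0.113: 26.6918

Cross-section at t=0.113: each vertex is (1-t)·p0[i] + t·p1[i].
  v1: (1-0.113)·(2.43,1.63) + 0.113·(0.44,-0.07) = (2.2051,1.4379)
  v2: (1-0.113)·(-1.35,4.2) + 0.113·(-2.01,1.54) = (-1.4246,3.8994)
  v3: (1-0.113)·(-3.37,-0.05) + 0.113·(-4.87,-1.2) = (-3.5395,-0.1799)
  v4: (1-0.113)·(-2.28,-1.37) + 0.113·(-3.8,-2.73) = (-2.4518,-1.5237)
  v5: (1-0.113)·(0.98,-2.54) + 0.113·(-0.55,-2.69) = (0.8071,-2.5570)
  v6: (1-0.113)·(3.74,-1.62) + 0.113·(1.36,-2.23) = (3.4711,-1.6889)
Shoelace sum Σ(x_i·y_{i+1} − x_{i+1}·y_i):
  i=1: 2.2051·3.8994 − -1.4246·1.4379 = +10.6471 (running +10.6471)
  i=2: -1.4246·-0.1799 − -3.5395·3.8994 = +14.0584 (running +24.7055)
  i=3: -3.5395·-1.5237 − -2.4518·-0.1799 = +4.9519 (running +29.6574)
  i=4: -2.4518·-2.5570 − 0.8071·-1.5237 = +7.4988 (running +37.1562)
  i=5: 0.8071·-1.6889 − 3.4711·-2.5570 = +7.5122 (running +44.6683)
  i=6: 3.4711·1.4379 − 2.2051·-1.6889 = +8.7153 (running +53.3837)
Area = |Σ|/2 = |53.3837|/2 = 26.6918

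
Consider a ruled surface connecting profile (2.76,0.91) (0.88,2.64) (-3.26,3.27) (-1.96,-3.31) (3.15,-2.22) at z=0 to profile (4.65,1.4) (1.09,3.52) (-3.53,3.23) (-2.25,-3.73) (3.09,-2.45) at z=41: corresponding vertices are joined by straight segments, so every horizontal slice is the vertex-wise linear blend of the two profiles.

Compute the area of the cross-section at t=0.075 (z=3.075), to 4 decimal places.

Cross-section at t=0.075: each vertex is (1-t)·p0[i] + t·p1[i].
  v1: (1-0.075)·(2.76,0.91) + 0.075·(4.65,1.4) = (2.9017,0.9468)
  v2: (1-0.075)·(0.88,2.64) + 0.075·(1.09,3.52) = (0.8958,2.7060)
  v3: (1-0.075)·(-3.26,3.27) + 0.075·(-3.53,3.23) = (-3.2802,3.2670)
  v4: (1-0.075)·(-1.96,-3.31) + 0.075·(-2.25,-3.73) = (-1.9817,-3.3415)
  v5: (1-0.075)·(3.15,-2.22) + 0.075·(3.09,-2.45) = (3.1455,-2.2372)
Shoelace sum Σ(x_i·y_{i+1} − x_{i+1}·y_i):
  i=1: 2.9017·2.7060 − 0.8958·0.9468 = +7.0041 (running +7.0041)
  i=2: 0.8958·3.2670 − -3.2802·2.7060 = +11.8028 (running +18.8069)
  i=3: -3.2802·-3.3415 − -1.9817·3.2670 = +17.4353 (running +36.2422)
  i=4: -1.9817·-2.2372 − 3.1455·-3.3415 = +14.9444 (running +51.1865)
  i=5: 3.1455·0.9468 − 2.9017·-2.2372 = +9.4699 (running +60.6565)
Area = |Σ|/2 = |60.6565|/2 = 30.3282

Area at t=0.075: 30.3282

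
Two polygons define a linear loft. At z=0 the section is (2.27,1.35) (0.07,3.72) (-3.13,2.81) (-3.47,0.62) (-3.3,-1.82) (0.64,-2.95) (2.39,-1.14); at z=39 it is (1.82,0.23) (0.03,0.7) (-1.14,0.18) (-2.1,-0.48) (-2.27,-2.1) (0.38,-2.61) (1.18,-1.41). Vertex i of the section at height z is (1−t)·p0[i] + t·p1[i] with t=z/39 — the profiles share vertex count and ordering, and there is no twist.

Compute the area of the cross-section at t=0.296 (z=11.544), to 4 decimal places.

Area at t=0.296: 22.4268

Cross-section at t=0.296: each vertex is (1-t)·p0[i] + t·p1[i].
  v1: (1-0.296)·(2.27,1.35) + 0.296·(1.82,0.23) = (2.1368,1.0185)
  v2: (1-0.296)·(0.07,3.72) + 0.296·(0.03,0.7) = (0.0582,2.8261)
  v3: (1-0.296)·(-3.13,2.81) + 0.296·(-1.14,0.18) = (-2.5410,2.0315)
  v4: (1-0.296)·(-3.47,0.62) + 0.296·(-2.1,-0.48) = (-3.0645,0.2944)
  v5: (1-0.296)·(-3.3,-1.82) + 0.296·(-2.27,-2.1) = (-2.9951,-1.9029)
  v6: (1-0.296)·(0.64,-2.95) + 0.296·(0.38,-2.61) = (0.5630,-2.8494)
  v7: (1-0.296)·(2.39,-1.14) + 0.296·(1.18,-1.41) = (2.0318,-1.2199)
Shoelace sum Σ(x_i·y_{i+1} − x_{i+1}·y_i):
  i=1: 2.1368·2.8261 − 0.0582·1.0185 = +5.9795 (running +5.9795)
  i=2: 0.0582·2.0315 − -2.5410·2.8261 = +7.2991 (running +13.2786)
  i=3: -2.5410·0.2944 − -3.0645·2.0315 = +5.4775 (running +18.7561)
  i=4: -3.0645·-1.9029 − -2.9951·0.2944 = +6.7131 (running +25.4692)
  i=5: -2.9951·-2.8494 − 0.5630·-1.9029 = +9.6056 (running +35.0748)
  i=6: 0.5630·-1.2199 − 2.0318·-2.8494 = +5.1026 (running +40.1774)
  i=7: 2.0318·1.0185 − 2.1368·-1.2199 = +4.6761 (running +44.8535)
Area = |Σ|/2 = |44.8535|/2 = 22.4268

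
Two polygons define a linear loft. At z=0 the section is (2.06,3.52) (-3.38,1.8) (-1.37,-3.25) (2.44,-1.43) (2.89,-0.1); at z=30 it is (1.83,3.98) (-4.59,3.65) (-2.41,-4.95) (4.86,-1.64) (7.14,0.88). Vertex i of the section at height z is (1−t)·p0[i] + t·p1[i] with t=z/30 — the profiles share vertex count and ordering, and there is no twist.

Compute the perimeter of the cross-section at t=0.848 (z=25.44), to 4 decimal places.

Cross-section at t=0.848: each vertex is (1-t)·p0[i] + t·p1[i].
  v1: (1-0.848)·(2.06,3.52) + 0.848·(1.83,3.98) = (1.8650,3.9101)
  v2: (1-0.848)·(-3.38,1.8) + 0.848·(-4.59,3.65) = (-4.4061,3.3688)
  v3: (1-0.848)·(-1.37,-3.25) + 0.848·(-2.41,-4.95) = (-2.2519,-4.6916)
  v4: (1-0.848)·(2.44,-1.43) + 0.848·(4.86,-1.64) = (4.4922,-1.6081)
  v5: (1-0.848)·(2.89,-0.1) + 0.848·(7.14,0.88) = (6.4940,0.7310)
Perimeter = Σ |v_{i+1} − v_i|:
  edge 1→2: √(-6.2710² + -0.5413²) = 6.2944 (running 6.2944)
  edge 2→3: √(2.1542² + -8.0604²) = 8.3433 (running 14.6376)
  edge 3→4: √(6.7441² + 3.0835²) = 7.4156 (running 22.0532)
  edge 4→5: √(2.0018² + 2.3391²) = 3.0788 (running 25.1320)
  edge 5→1: √(-4.6290² + 3.1790²) = 5.6155 (running 30.7475)
Perimeter = 30.7475

Perimeter at t=0.848: 30.7475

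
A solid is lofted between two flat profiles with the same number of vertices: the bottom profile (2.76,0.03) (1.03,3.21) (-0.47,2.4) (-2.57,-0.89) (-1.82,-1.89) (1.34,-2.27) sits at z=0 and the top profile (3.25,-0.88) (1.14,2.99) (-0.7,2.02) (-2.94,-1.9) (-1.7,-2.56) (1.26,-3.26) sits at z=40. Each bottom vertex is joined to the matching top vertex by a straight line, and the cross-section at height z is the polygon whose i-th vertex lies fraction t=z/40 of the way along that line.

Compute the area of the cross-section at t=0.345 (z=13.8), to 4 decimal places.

Area at t=0.345: 19.3269

Cross-section at t=0.345: each vertex is (1-t)·p0[i] + t·p1[i].
  v1: (1-0.345)·(2.76,0.03) + 0.345·(3.25,-0.88) = (2.9290,-0.2839)
  v2: (1-0.345)·(1.03,3.21) + 0.345·(1.14,2.99) = (1.0679,3.1341)
  v3: (1-0.345)·(-0.47,2.4) + 0.345·(-0.7,2.02) = (-0.5494,2.2689)
  v4: (1-0.345)·(-2.57,-0.89) + 0.345·(-2.94,-1.9) = (-2.6976,-1.2385)
  v5: (1-0.345)·(-1.82,-1.89) + 0.345·(-1.7,-2.56) = (-1.7786,-2.1212)
  v6: (1-0.345)·(1.34,-2.27) + 0.345·(1.26,-3.26) = (1.3124,-2.6115)
Shoelace sum Σ(x_i·y_{i+1} − x_{i+1}·y_i):
  i=1: 2.9290·3.1341 − 1.0679·-0.2839 = +9.4832 (running +9.4832)
  i=2: 1.0679·2.2689 − -0.5494·3.1341 = +4.1448 (running +13.6280)
  i=3: -0.5494·-1.2385 − -2.6976·2.2689 = +6.8010 (running +20.4290)
  i=4: -2.6976·-2.1212 − -1.7786·-1.2385 = +3.5194 (running +23.9484)
  i=5: -1.7786·-2.6115 − 1.3124·-2.1212 = +7.4287 (running +31.3771)
  i=6: 1.3124·-0.2839 − 2.9290·-2.6115 = +7.2767 (running +38.6538)
Area = |Σ|/2 = |38.6538|/2 = 19.3269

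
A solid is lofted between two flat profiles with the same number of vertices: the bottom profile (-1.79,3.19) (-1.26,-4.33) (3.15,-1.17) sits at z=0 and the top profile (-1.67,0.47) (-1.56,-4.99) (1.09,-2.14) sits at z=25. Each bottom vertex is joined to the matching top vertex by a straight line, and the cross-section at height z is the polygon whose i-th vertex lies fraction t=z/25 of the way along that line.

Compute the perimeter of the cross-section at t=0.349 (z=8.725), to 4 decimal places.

Cross-section at t=0.349: each vertex is (1-t)·p0[i] + t·p1[i].
  v1: (1-0.349)·(-1.79,3.19) + 0.349·(-1.67,0.47) = (-1.7481,2.2407)
  v2: (1-0.349)·(-1.26,-4.33) + 0.349·(-1.56,-4.99) = (-1.3647,-4.5603)
  v3: (1-0.349)·(3.15,-1.17) + 0.349·(1.09,-2.14) = (2.4311,-1.5085)
Perimeter = Σ |v_{i+1} − v_i|:
  edge 1→2: √(0.3834² + -6.8011²) = 6.8119 (running 6.8119)
  edge 2→3: √(3.7958² + 3.0518²) = 4.8705 (running 11.6823)
  edge 3→1: √(-4.1792² + 3.7492²) = 5.6145 (running 17.2968)
Perimeter = 17.2968

Perimeter at t=0.349: 17.2968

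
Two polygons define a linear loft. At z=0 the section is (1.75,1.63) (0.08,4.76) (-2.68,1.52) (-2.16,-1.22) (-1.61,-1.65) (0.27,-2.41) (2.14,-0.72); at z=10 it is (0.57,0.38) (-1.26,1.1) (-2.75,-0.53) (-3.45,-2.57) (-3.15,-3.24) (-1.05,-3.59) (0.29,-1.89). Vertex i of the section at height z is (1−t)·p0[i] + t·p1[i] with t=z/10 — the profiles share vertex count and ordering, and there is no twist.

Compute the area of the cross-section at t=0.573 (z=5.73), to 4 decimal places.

Cross-section at t=0.573: each vertex is (1-t)·p0[i] + t·p1[i].
  v1: (1-0.573)·(1.75,1.63) + 0.573·(0.57,0.38) = (1.0739,0.9138)
  v2: (1-0.573)·(0.08,4.76) + 0.573·(-1.26,1.1) = (-0.6878,2.6628)
  v3: (1-0.573)·(-2.68,1.52) + 0.573·(-2.75,-0.53) = (-2.7201,0.3454)
  v4: (1-0.573)·(-2.16,-1.22) + 0.573·(-3.45,-2.57) = (-2.8992,-1.9935)
  v5: (1-0.573)·(-1.61,-1.65) + 0.573·(-3.15,-3.24) = (-2.4924,-2.5611)
  v6: (1-0.573)·(0.27,-2.41) + 0.573·(-1.05,-3.59) = (-0.4864,-3.0861)
  v7: (1-0.573)·(2.14,-0.72) + 0.573·(0.29,-1.89) = (1.0800,-1.3904)
Shoelace sum Σ(x_i·y_{i+1} − x_{i+1}·y_i):
  i=1: 1.0739·2.6628 − -0.6878·0.9138 = +3.4880 (running +3.4880)
  i=2: -0.6878·0.3454 − -2.7201·2.6628 = +7.0056 (running +10.4936)
  i=3: -2.7201·-1.9935 − -2.8992·0.3454 = +6.4239 (running +16.9175)
  i=4: -2.8992·-2.5611 − -2.4924·-1.9935 = +2.4562 (running +19.3737)
  i=5: -2.4924·-3.0861 − -0.4864·-2.5611 = +6.4464 (running +25.8201)
  i=6: -0.4864·-1.3904 − 1.0800·-3.0861 = +4.0091 (running +29.8292)
  i=7: 1.0800·0.9138 − 1.0739·-1.3904 = +2.4799 (running +32.3091)
Area = |Σ|/2 = |32.3091|/2 = 16.1546

Area at t=0.573: 16.1546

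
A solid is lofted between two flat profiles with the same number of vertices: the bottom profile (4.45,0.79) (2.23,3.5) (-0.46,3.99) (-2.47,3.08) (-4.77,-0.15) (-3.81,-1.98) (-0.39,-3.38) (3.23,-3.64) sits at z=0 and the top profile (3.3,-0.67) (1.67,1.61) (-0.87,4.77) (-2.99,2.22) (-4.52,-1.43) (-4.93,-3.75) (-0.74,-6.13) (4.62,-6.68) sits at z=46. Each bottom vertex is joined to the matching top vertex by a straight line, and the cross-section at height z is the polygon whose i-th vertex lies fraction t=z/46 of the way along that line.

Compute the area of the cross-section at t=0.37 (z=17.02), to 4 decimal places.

Area at t=0.37: 55.6826

Cross-section at t=0.37: each vertex is (1-t)·p0[i] + t·p1[i].
  v1: (1-0.37)·(4.45,0.79) + 0.37·(3.3,-0.67) = (4.0245,0.2498)
  v2: (1-0.37)·(2.23,3.5) + 0.37·(1.67,1.61) = (2.0228,2.8007)
  v3: (1-0.37)·(-0.46,3.99) + 0.37·(-0.87,4.77) = (-0.6117,4.2786)
  v4: (1-0.37)·(-2.47,3.08) + 0.37·(-2.99,2.22) = (-2.6624,2.7618)
  v5: (1-0.37)·(-4.77,-0.15) + 0.37·(-4.52,-1.43) = (-4.6775,-0.6236)
  v6: (1-0.37)·(-3.81,-1.98) + 0.37·(-4.93,-3.75) = (-4.2244,-2.6349)
  v7: (1-0.37)·(-0.39,-3.38) + 0.37·(-0.74,-6.13) = (-0.5195,-4.3975)
  v8: (1-0.37)·(3.23,-3.64) + 0.37·(4.62,-6.68) = (3.7443,-4.7648)
Shoelace sum Σ(x_i·y_{i+1} − x_{i+1}·y_i):
  i=1: 4.0245·2.8007 − 2.0228·0.2498 = +10.7661 (running +10.7661)
  i=2: 2.0228·4.2786 − -0.6117·2.8007 = +10.3679 (running +21.1341)
  i=3: -0.6117·2.7618 − -2.6624·4.2786 = +9.7020 (running +30.8360)
  i=4: -2.6624·-0.6236 − -4.6775·2.7618 = +14.5786 (running +45.4146)
  i=5: -4.6775·-2.6349 − -4.2244·-0.6236 = +9.6904 (running +55.1050)
  i=6: -4.2244·-4.3975 − -0.5195·-2.6349 = +17.2080 (running +72.3130)
  i=7: -0.5195·-4.7648 − 3.7443·-4.3975 = +18.9409 (running +91.2539)
  i=8: 3.7443·0.2498 − 4.0245·-4.7648 = +20.1113 (running +111.3651)
Area = |Σ|/2 = |111.3651|/2 = 55.6826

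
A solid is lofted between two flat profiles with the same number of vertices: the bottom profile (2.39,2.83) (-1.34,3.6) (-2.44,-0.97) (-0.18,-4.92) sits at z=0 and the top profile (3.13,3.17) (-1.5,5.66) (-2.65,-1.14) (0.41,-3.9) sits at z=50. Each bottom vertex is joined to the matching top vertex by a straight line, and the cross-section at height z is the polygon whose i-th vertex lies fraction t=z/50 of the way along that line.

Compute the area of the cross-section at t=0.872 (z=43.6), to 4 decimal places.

Cross-section at t=0.872: each vertex is (1-t)·p0[i] + t·p1[i].
  v1: (1-0.872)·(2.39,2.83) + 0.872·(3.13,3.17) = (3.0353,3.1265)
  v2: (1-0.872)·(-1.34,3.6) + 0.872·(-1.5,5.66) = (-1.4795,5.3963)
  v3: (1-0.872)·(-2.44,-0.97) + 0.872·(-2.65,-1.14) = (-2.6231,-1.1182)
  v4: (1-0.872)·(-0.18,-4.92) + 0.872·(0.41,-3.9) = (0.3345,-4.0306)
Shoelace sum Σ(x_i·y_{i+1} − x_{i+1}·y_i):
  i=1: 3.0353·5.3963 − -1.4795·3.1265 = +21.0050 (running +21.0050)
  i=2: -1.4795·-1.1182 − -2.6231·5.3963 = +15.8097 (running +36.8147)
  i=3: -2.6231·-4.0306 − 0.3345·-1.1182 = +10.9467 (running +47.7614)
  i=4: 0.3345·3.1265 − 3.0353·-4.0306 = +13.2796 (running +61.0410)
Area = |Σ|/2 = |61.0410|/2 = 30.5205

Area at t=0.872: 30.5205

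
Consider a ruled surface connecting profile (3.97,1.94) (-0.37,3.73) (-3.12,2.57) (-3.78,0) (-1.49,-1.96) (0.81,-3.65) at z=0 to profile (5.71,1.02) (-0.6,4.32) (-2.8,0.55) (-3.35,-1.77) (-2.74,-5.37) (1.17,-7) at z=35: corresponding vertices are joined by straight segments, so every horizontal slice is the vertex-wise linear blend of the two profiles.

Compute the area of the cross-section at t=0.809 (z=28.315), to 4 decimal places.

Area at t=0.809: 55.6771

Cross-section at t=0.809: each vertex is (1-t)·p0[i] + t·p1[i].
  v1: (1-0.809)·(3.97,1.94) + 0.809·(5.71,1.02) = (5.3777,1.1957)
  v2: (1-0.809)·(-0.37,3.73) + 0.809·(-0.6,4.32) = (-0.5561,4.2073)
  v3: (1-0.809)·(-3.12,2.57) + 0.809·(-2.8,0.55) = (-2.8611,0.9358)
  v4: (1-0.809)·(-3.78,0) + 0.809·(-3.35,-1.77) = (-3.4321,-1.4319)
  v5: (1-0.809)·(-1.49,-1.96) + 0.809·(-2.74,-5.37) = (-2.5013,-4.7187)
  v6: (1-0.809)·(0.81,-3.65) + 0.809·(1.17,-7) = (1.1012,-6.3601)
Shoelace sum Σ(x_i·y_{i+1} − x_{i+1}·y_i):
  i=1: 5.3777·4.2073 − -0.5561·1.1957 = +23.2904 (running +23.2904)
  i=2: -0.5561·0.9358 − -2.8611·4.2073 = +11.5172 (running +34.8076)
  i=3: -2.8611·-1.4319 − -3.4321·0.9358 = +7.3088 (running +42.1164)
  i=4: -3.4321·-4.7187 − -2.5013·-1.4319 = +12.6135 (running +54.7299)
  i=5: -2.5013·-6.3601 − 1.1012·-4.7187 = +21.1047 (running +75.8347)
  i=6: 1.1012·1.1957 − 5.3777·-6.3601 = +35.5195 (running +111.3542)
Area = |Σ|/2 = |111.3542|/2 = 55.6771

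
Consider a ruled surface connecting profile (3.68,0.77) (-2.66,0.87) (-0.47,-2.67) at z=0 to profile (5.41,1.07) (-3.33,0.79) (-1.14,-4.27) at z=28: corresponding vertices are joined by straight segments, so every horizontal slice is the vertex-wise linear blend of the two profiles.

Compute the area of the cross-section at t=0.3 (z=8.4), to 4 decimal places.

Area at t=0.3: 14.1212

Cross-section at t=0.3: each vertex is (1-t)·p0[i] + t·p1[i].
  v1: (1-0.3)·(3.68,0.77) + 0.3·(5.41,1.07) = (4.1990,0.8600)
  v2: (1-0.3)·(-2.66,0.87) + 0.3·(-3.33,0.79) = (-2.8610,0.8460)
  v3: (1-0.3)·(-0.47,-2.67) + 0.3·(-1.14,-4.27) = (-0.6710,-3.1500)
Shoelace sum Σ(x_i·y_{i+1} − x_{i+1}·y_i):
  i=1: 4.1990·0.8460 − -2.8610·0.8600 = +6.0128 (running +6.0128)
  i=2: -2.8610·-3.1500 − -0.6710·0.8460 = +9.5798 (running +15.5926)
  i=3: -0.6710·0.8600 − 4.1990·-3.1500 = +12.6498 (running +28.2424)
Area = |Σ|/2 = |28.2424|/2 = 14.1212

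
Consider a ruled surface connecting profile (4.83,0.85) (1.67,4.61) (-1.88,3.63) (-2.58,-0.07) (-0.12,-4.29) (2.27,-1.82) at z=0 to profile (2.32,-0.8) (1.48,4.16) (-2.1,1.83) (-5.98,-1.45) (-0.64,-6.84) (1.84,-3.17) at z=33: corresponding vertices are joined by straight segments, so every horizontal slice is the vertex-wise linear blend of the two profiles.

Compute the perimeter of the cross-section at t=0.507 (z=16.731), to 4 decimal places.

Cross-section at t=0.507: each vertex is (1-t)·p0[i] + t·p1[i].
  v1: (1-0.507)·(4.83,0.85) + 0.507·(2.32,-0.8) = (3.5574,0.0134)
  v2: (1-0.507)·(1.67,4.61) + 0.507·(1.48,4.16) = (1.5737,4.3819)
  v3: (1-0.507)·(-1.88,3.63) + 0.507·(-2.1,1.83) = (-1.9915,2.7174)
  v4: (1-0.507)·(-2.58,-0.07) + 0.507·(-5.98,-1.45) = (-4.3038,-0.7697)
  v5: (1-0.507)·(-0.12,-4.29) + 0.507·(-0.64,-6.84) = (-0.3836,-5.5829)
  v6: (1-0.507)·(2.27,-1.82) + 0.507·(1.84,-3.17) = (2.0520,-2.5044)
Perimeter = Σ |v_{i+1} − v_i|:
  edge 1→2: √(-1.9838² + 4.3684²) = 4.7977 (running 4.7977)
  edge 2→3: √(-3.5652² + -1.6644²) = 3.9346 (running 8.7323)
  edge 3→4: √(-2.3123² + -3.4871²) = 4.1840 (running 12.9164)
  edge 4→5: √(3.9202² + -4.8132²) = 6.2076 (running 19.1240)
  edge 5→6: √(2.4356² + 3.0784²) = 3.9254 (running 23.0494)
  edge 6→1: √(1.5054² + 2.5179²) = 2.9336 (running 25.9830)
Perimeter = 25.9830

Perimeter at t=0.507: 25.9830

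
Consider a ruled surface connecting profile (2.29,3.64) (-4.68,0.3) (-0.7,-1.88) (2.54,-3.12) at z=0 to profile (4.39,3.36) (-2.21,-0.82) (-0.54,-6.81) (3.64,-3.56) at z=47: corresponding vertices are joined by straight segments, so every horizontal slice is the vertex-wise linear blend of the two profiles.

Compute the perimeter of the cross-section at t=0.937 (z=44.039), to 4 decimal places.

Perimeter at t=0.937: 25.8555

Cross-section at t=0.937: each vertex is (1-t)·p0[i] + t·p1[i].
  v1: (1-0.937)·(2.29,3.64) + 0.937·(4.39,3.36) = (4.2577,3.3776)
  v2: (1-0.937)·(-4.68,0.3) + 0.937·(-2.21,-0.82) = (-2.3656,-0.7494)
  v3: (1-0.937)·(-0.7,-1.88) + 0.937·(-0.54,-6.81) = (-0.5501,-6.4994)
  v4: (1-0.937)·(2.54,-3.12) + 0.937·(3.64,-3.56) = (3.5707,-3.5323)
Perimeter = Σ |v_{i+1} − v_i|:
  edge 1→2: √(-6.6233² + -4.1271²) = 7.8039 (running 7.8039)
  edge 2→3: √(1.8155² + -5.7500²) = 6.0298 (running 13.8337)
  edge 3→4: √(4.1208² + 2.9671²) = 5.0779 (running 18.9116)
  edge 4→1: √(0.6870² + 6.9099²) = 6.9440 (running 25.8555)
Perimeter = 25.8555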